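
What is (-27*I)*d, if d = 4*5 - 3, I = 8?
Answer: -3672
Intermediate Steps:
d = 17 (d = 20 - 3 = 17)
(-27*I)*d = -27*8*17 = -216*17 = -3672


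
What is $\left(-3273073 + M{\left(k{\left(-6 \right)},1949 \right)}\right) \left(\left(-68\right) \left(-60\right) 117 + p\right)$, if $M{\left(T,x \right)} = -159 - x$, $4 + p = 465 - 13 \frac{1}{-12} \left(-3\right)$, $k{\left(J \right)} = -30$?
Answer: $- \frac{6259758465051}{4} \approx -1.5649 \cdot 10^{12}$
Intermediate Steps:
$p = \frac{1831}{4}$ ($p = -4 + \left(465 - 13 \frac{1}{-12} \left(-3\right)\right) = -4 + \left(465 - 13 \left(\left(- \frac{1}{12}\right) \left(-3\right)\right)\right) = -4 + \left(465 - \frac{13}{4}\right) = -4 + \frac{1847}{4} = \frac{1831}{4} \approx 457.75$)
$\left(-3273073 + M{\left(k{\left(-6 \right)},1949 \right)}\right) \left(\left(-68\right) \left(-60\right) 117 + p\right) = \left(-3273073 - 2108\right) \left(\left(-68\right) \left(-60\right) 117 + \frac{1831}{4}\right) = \left(-3273073 - 2108\right) \left(4080 \cdot 117 + \frac{1831}{4}\right) = \left(-3273073 - 2108\right) \left(477360 + \frac{1831}{4}\right) = \left(-3275181\right) \frac{1911271}{4} = - \frac{6259758465051}{4}$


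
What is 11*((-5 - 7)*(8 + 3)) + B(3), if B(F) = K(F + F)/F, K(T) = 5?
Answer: -4351/3 ≈ -1450.3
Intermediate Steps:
B(F) = 5/F
11*((-5 - 7)*(8 + 3)) + B(3) = 11*((-5 - 7)*(8 + 3)) + 5/3 = 11*(-12*11) + 5*(1/3) = 11*(-132) + 5/3 = -1452 + 5/3 = -4351/3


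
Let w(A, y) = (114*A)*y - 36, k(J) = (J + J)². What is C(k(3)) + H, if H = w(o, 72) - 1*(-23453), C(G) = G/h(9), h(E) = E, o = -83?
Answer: -657843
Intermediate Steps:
k(J) = 4*J² (k(J) = (2*J)² = 4*J²)
w(A, y) = -36 + 114*A*y (w(A, y) = 114*A*y - 36 = -36 + 114*A*y)
C(G) = G/9
H = -657847 (H = (-36 + 114*(-83)*72) - 1*(-23453) = (-36 - 681264) + 23453 = -681300 + 23453 = -657847)
C(k(3)) + H = (4*3²)/9 - 657847 = (4*9)/9 - 657847 = (⅑)*36 - 657847 = 4 - 657847 = -657843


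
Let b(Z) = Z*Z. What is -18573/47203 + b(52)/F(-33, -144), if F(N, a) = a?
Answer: -8144464/424827 ≈ -19.171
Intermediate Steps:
b(Z) = Z²
-18573/47203 + b(52)/F(-33, -144) = -18573/47203 + 52²/(-144) = -18573*1/47203 + 2704*(-1/144) = -18573/47203 - 169/9 = -8144464/424827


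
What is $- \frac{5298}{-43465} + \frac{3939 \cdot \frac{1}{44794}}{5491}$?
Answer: $\frac{1303287707127}{10690818914110} \approx 0.12191$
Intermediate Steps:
$- \frac{5298}{-43465} + \frac{3939 \cdot \frac{1}{44794}}{5491} = \left(-5298\right) \left(- \frac{1}{43465}\right) + 3939 \cdot \frac{1}{44794} \cdot \frac{1}{5491} = \frac{5298}{43465} + \frac{3939}{44794} \cdot \frac{1}{5491} = \frac{5298}{43465} + \frac{3939}{245963854} = \frac{1303287707127}{10690818914110}$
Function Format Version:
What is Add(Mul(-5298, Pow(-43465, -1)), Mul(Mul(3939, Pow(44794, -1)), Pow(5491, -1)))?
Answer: Rational(1303287707127, 10690818914110) ≈ 0.12191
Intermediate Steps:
Add(Mul(-5298, Pow(-43465, -1)), Mul(Mul(3939, Pow(44794, -1)), Pow(5491, -1))) = Add(Mul(-5298, Rational(-1, 43465)), Mul(Mul(3939, Rational(1, 44794)), Rational(1, 5491))) = Add(Rational(5298, 43465), Mul(Rational(3939, 44794), Rational(1, 5491))) = Add(Rational(5298, 43465), Rational(3939, 245963854)) = Rational(1303287707127, 10690818914110)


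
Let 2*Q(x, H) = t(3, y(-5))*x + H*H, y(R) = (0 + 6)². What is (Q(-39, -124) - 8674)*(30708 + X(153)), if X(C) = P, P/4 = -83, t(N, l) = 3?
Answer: -31727732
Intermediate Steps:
y(R) = 36 (y(R) = 6² = 36)
P = -332 (P = 4*(-83) = -332)
Q(x, H) = H²/2 + 3*x/2 (Q(x, H) = (3*x + H*H)/2 = (3*x + H²)/2 = (H² + 3*x)/2 = H²/2 + 3*x/2)
X(C) = -332
(Q(-39, -124) - 8674)*(30708 + X(153)) = (((½)*(-124)² + (3/2)*(-39)) - 8674)*(30708 - 332) = (((½)*15376 - 117/2) - 8674)*30376 = ((7688 - 117/2) - 8674)*30376 = (15259/2 - 8674)*30376 = -2089/2*30376 = -31727732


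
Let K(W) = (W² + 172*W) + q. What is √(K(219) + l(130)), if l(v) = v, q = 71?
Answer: √85830 ≈ 292.97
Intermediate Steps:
K(W) = 71 + W² + 172*W (K(W) = (W² + 172*W) + 71 = 71 + W² + 172*W)
√(K(219) + l(130)) = √((71 + 219² + 172*219) + 130) = √((71 + 47961 + 37668) + 130) = √(85700 + 130) = √85830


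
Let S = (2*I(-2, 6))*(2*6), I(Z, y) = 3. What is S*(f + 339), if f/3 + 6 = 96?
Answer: 43848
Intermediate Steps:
S = 72 (S = (2*3)*(2*6) = 6*12 = 72)
f = 270 (f = -18 + 3*96 = -18 + 288 = 270)
S*(f + 339) = 72*(270 + 339) = 72*609 = 43848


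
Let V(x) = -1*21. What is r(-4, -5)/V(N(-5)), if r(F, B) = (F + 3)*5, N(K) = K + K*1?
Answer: 5/21 ≈ 0.23810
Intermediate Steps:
N(K) = 2*K (N(K) = K + K = 2*K)
V(x) = -21
r(F, B) = 15 + 5*F (r(F, B) = (3 + F)*5 = 15 + 5*F)
r(-4, -5)/V(N(-5)) = (15 + 5*(-4))/(-21) = (15 - 20)*(-1/21) = -5*(-1/21) = 5/21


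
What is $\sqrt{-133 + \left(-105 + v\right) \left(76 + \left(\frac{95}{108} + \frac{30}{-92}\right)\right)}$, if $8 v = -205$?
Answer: $\frac{i \sqrt{27787560078}}{1656} \approx 100.66 i$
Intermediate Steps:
$v = - \frac{205}{8}$ ($v = \frac{1}{8} \left(-205\right) = - \frac{205}{8} \approx -25.625$)
$\sqrt{-133 + \left(-105 + v\right) \left(76 + \left(\frac{95}{108} + \frac{30}{-92}\right)\right)} = \sqrt{-133 + \left(-105 - \frac{205}{8}\right) \left(76 + \left(\frac{95}{108} + \frac{30}{-92}\right)\right)} = \sqrt{-133 - \frac{1045 \left(76 + \left(95 \cdot \frac{1}{108} + 30 \left(- \frac{1}{92}\right)\right)\right)}{8}} = \sqrt{-133 - \frac{1045 \left(76 + \left(\frac{95}{108} - \frac{15}{46}\right)\right)}{8}} = \sqrt{-133 - \frac{1045 \left(76 + \frac{1375}{2484}\right)}{8}} = \sqrt{-133 - \frac{198716155}{19872}} = \sqrt{- \frac{201359131}{19872}} = \frac{i \sqrt{27787560078}}{1656}$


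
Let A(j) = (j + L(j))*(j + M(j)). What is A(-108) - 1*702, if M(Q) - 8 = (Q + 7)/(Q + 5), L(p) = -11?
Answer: 1141375/103 ≈ 11081.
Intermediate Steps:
M(Q) = 8 + (7 + Q)/(5 + Q) (M(Q) = 8 + (Q + 7)/(Q + 5) = 8 + (7 + Q)/(5 + Q))
A(j) = (-11 + j)*(j + (47 + 9*j)/(5 + j)) (A(j) = (j - 11)*(j + (47 + 9*j)/(5 + j)) = (-11 + j)*(j + (47 + 9*j)/(5 + j)))
A(-108) - 1*702 = (-517 + (-108)**3 - 107*(-108) + 3*(-108)**2)/(5 - 108) - 1*702 = (-517 - 1259712 + 11556 + 3*11664)/(-103) - 702 = -(-517 - 1259712 + 11556 + 34992)/103 - 702 = -1/103*(-1213681) - 702 = 1213681/103 - 702 = 1141375/103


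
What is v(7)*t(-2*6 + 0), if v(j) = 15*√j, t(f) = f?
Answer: -180*√7 ≈ -476.24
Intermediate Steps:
v(7)*t(-2*6 + 0) = (15*√7)*(-2*6 + 0) = (15*√7)*(-12 + 0) = (15*√7)*(-12) = -180*√7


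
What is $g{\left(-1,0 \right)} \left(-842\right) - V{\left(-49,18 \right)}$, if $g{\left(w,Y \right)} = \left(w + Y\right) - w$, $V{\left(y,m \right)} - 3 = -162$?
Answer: $159$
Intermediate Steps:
$V{\left(y,m \right)} = -159$ ($V{\left(y,m \right)} = 3 - 162 = -159$)
$g{\left(w,Y \right)} = Y$ ($g{\left(w,Y \right)} = \left(Y + w\right) - w = Y$)
$g{\left(-1,0 \right)} \left(-842\right) - V{\left(-49,18 \right)} = 0 \left(-842\right) - -159 = 0 + 159 = 159$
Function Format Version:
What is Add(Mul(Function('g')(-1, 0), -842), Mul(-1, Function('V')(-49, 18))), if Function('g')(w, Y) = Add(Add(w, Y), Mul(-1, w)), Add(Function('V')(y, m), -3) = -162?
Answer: 159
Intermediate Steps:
Function('V')(y, m) = -159 (Function('V')(y, m) = Add(3, -162) = -159)
Function('g')(w, Y) = Y (Function('g')(w, Y) = Add(Add(Y, w), Mul(-1, w)) = Y)
Add(Mul(Function('g')(-1, 0), -842), Mul(-1, Function('V')(-49, 18))) = Add(Mul(0, -842), Mul(-1, -159)) = Add(0, 159) = 159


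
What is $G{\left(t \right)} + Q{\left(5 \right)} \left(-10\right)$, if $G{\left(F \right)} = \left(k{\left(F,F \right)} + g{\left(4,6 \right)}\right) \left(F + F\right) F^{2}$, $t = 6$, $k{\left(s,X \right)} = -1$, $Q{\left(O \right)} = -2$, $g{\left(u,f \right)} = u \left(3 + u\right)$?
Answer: $11684$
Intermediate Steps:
$G{\left(F \right)} = 54 F^{3}$ ($G{\left(F \right)} = \left(-1 + 4 \left(3 + 4\right)\right) \left(F + F\right) F^{2} = \left(-1 + 4 \cdot 7\right) 2 F F^{2} = \left(-1 + 28\right) 2 F F^{2} = 27 \cdot 2 F F^{2} = 54 F F^{2} = 54 F^{3}$)
$G{\left(t \right)} + Q{\left(5 \right)} \left(-10\right) = 54 \cdot 6^{3} - -20 = 54 \cdot 216 + 20 = 11664 + 20 = 11684$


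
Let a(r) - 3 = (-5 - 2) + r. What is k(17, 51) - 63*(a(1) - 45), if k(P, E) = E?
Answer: 3075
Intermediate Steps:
a(r) = -4 + r (a(r) = 3 + ((-5 - 2) + r) = 3 + (-7 + r) = -4 + r)
k(17, 51) - 63*(a(1) - 45) = 51 - 63*((-4 + 1) - 45) = 51 - 63*(-3 - 45) = 51 - 63*(-48) = 51 - 1*(-3024) = 51 + 3024 = 3075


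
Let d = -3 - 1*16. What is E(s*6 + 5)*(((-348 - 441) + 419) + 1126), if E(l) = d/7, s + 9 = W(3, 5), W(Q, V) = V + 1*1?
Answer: -2052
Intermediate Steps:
W(Q, V) = 1 + V (W(Q, V) = V + 1 = 1 + V)
s = -3 (s = -9 + (1 + 5) = -9 + 6 = -3)
d = -19 (d = -3 - 16 = -19)
E(l) = -19/7
E(s*6 + 5)*(((-348 - 441) + 419) + 1126) = -19*(((-348 - 441) + 419) + 1126)/7 = -19*((-789 + 419) + 1126)/7 = -19*(-370 + 1126)/7 = -19/7*756 = -2052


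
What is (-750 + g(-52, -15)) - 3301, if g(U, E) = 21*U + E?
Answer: -5158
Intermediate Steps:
g(U, E) = E + 21*U
(-750 + g(-52, -15)) - 3301 = (-750 + (-15 + 21*(-52))) - 3301 = (-750 + (-15 - 1092)) - 3301 = (-750 - 1107) - 3301 = -1857 - 3301 = -5158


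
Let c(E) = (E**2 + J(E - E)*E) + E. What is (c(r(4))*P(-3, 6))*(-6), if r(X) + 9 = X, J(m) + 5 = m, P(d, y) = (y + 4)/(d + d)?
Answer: 450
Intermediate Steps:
P(d, y) = (4 + y)/(2*d) (P(d, y) = (4 + y)/((2*d)) = (4 + y)*(1/(2*d)) = (4 + y)/(2*d))
J(m) = -5 + m
r(X) = -9 + X
c(E) = E**2 - 4*E (c(E) = (E**2 + (-5 + (E - E))*E) + E = (E**2 + (-5 + 0)*E) + E = (E**2 - 5*E) + E = E**2 - 4*E)
(c(r(4))*P(-3, 6))*(-6) = (((-9 + 4)*(-4 + (-9 + 4)))*((1/2)*(4 + 6)/(-3)))*(-6) = ((-5*(-4 - 5))*((1/2)*(-1/3)*10))*(-6) = (-5*(-9)*(-5/3))*(-6) = (45*(-5/3))*(-6) = -75*(-6) = 450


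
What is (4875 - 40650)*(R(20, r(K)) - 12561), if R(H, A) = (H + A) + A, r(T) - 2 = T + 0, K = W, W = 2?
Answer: 448368075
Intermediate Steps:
K = 2
r(T) = 2 + T (r(T) = 2 + (T + 0) = 2 + T)
R(H, A) = H + 2*A (R(H, A) = (A + H) + A = H + 2*A)
(4875 - 40650)*(R(20, r(K)) - 12561) = (4875 - 40650)*((20 + 2*(2 + 2)) - 12561) = -35775*((20 + 2*4) - 12561) = -35775*((20 + 8) - 12561) = -35775*(28 - 12561) = -35775*(-12533) = 448368075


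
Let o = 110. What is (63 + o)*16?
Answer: 2768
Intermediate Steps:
(63 + o)*16 = (63 + 110)*16 = 173*16 = 2768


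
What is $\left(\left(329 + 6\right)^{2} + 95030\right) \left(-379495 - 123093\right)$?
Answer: $-104163875940$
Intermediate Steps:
$\left(\left(329 + 6\right)^{2} + 95030\right) \left(-379495 - 123093\right) = \left(335^{2} + 95030\right) \left(-502588\right) = \left(112225 + 95030\right) \left(-502588\right) = 207255 \left(-502588\right) = -104163875940$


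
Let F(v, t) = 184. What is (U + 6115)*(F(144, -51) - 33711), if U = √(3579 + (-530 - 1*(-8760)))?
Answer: -205017605 - 234689*√241 ≈ -2.0866e+8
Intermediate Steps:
U = 7*√241 (U = √(3579 + (-530 + 8760)) = √(3579 + 8230) = √11809 = 7*√241 ≈ 108.67)
(U + 6115)*(F(144, -51) - 33711) = (7*√241 + 6115)*(184 - 33711) = (6115 + 7*√241)*(-33527) = -205017605 - 234689*√241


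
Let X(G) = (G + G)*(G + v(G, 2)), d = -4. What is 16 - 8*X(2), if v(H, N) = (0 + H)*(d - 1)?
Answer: 272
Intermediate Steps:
v(H, N) = -5*H (v(H, N) = (0 + H)*(-4 - 1) = H*(-5) = -5*H)
X(G) = -8*G² (X(G) = (G + G)*(G - 5*G) = (2*G)*(-4*G) = -8*G²)
16 - 8*X(2) = 16 - (-64)*2² = 16 - (-64)*4 = 16 - 8*(-32) = 16 + 256 = 272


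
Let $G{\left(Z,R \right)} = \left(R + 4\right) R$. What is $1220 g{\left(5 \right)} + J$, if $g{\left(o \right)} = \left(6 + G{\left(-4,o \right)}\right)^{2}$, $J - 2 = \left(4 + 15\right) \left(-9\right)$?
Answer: $3173051$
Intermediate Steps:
$G{\left(Z,R \right)} = R \left(4 + R\right)$ ($G{\left(Z,R \right)} = \left(4 + R\right) R = R \left(4 + R\right)$)
$J = -169$ ($J = 2 + \left(4 + 15\right) \left(-9\right) = 2 + 19 \left(-9\right) = 2 - 171 = -169$)
$g{\left(o \right)} = \left(6 + o \left(4 + o\right)\right)^{2}$
$1220 g{\left(5 \right)} + J = 1220 \left(6 + 5 \left(4 + 5\right)\right)^{2} - 169 = 1220 \left(6 + 5 \cdot 9\right)^{2} - 169 = 1220 \left(6 + 45\right)^{2} - 169 = 1220 \cdot 51^{2} - 169 = 1220 \cdot 2601 - 169 = 3173220 - 169 = 3173051$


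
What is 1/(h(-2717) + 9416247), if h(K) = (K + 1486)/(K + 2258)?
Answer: 459/4322058604 ≈ 1.0620e-7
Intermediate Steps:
h(K) = (1486 + K)/(2258 + K)
1/(h(-2717) + 9416247) = 1/((1486 - 2717)/(2258 - 2717) + 9416247) = 1/(-1231/(-459) + 9416247) = 1/(-1/459*(-1231) + 9416247) = 1/(1231/459 + 9416247) = 1/(4322058604/459) = 459/4322058604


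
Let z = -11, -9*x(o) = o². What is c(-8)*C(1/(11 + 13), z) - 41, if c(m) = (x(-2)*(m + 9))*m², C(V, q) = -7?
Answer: 1423/9 ≈ 158.11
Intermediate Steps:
x(o) = -o²/9
c(m) = m²*(-4 - 4*m/9) (c(m) = ((-⅑*(-2)²)*(m + 9))*m² = ((-⅑*4)*(9 + m))*m² = (-4*(9 + m)/9)*m² = (-4 - 4*m/9)*m² = m²*(-4 - 4*m/9))
c(-8)*C(1/(11 + 13), z) - 41 = ((4/9)*(-8)²*(-9 - 1*(-8)))*(-7) - 41 = ((4/9)*64*(-9 + 8))*(-7) - 41 = ((4/9)*64*(-1))*(-7) - 41 = -256/9*(-7) - 41 = 1792/9 - 41 = 1423/9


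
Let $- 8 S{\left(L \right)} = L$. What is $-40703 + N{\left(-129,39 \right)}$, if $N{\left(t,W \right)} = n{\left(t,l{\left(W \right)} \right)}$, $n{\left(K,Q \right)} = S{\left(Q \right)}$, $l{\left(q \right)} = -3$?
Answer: $- \frac{325621}{8} \approx -40703.0$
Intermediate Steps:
$S{\left(L \right)} = - \frac{L}{8}$
$n{\left(K,Q \right)} = - \frac{Q}{8}$
$N{\left(t,W \right)} = \frac{3}{8}$ ($N{\left(t,W \right)} = \left(- \frac{1}{8}\right) \left(-3\right) = \frac{3}{8}$)
$-40703 + N{\left(-129,39 \right)} = -40703 + \frac{3}{8} = - \frac{325621}{8}$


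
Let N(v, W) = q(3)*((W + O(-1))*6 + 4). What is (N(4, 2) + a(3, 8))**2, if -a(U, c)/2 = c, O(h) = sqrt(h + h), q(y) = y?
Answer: 376 + 1152*I*sqrt(2) ≈ 376.0 + 1629.2*I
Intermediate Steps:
O(h) = sqrt(2)*sqrt(h) (O(h) = sqrt(2*h) = sqrt(2)*sqrt(h))
a(U, c) = -2*c
N(v, W) = 12 + 18*W + 18*I*sqrt(2) (N(v, W) = 3*((W + sqrt(2)*sqrt(-1))*6 + 4) = 3*((W + sqrt(2)*I)*6 + 4) = 3*((W + I*sqrt(2))*6 + 4) = 3*((6*W + 6*I*sqrt(2)) + 4) = 3*(4 + 6*W + 6*I*sqrt(2)) = 12 + 18*W + 18*I*sqrt(2))
(N(4, 2) + a(3, 8))**2 = ((12 + 18*2 + 18*I*sqrt(2)) - 2*8)**2 = ((12 + 36 + 18*I*sqrt(2)) - 16)**2 = ((48 + 18*I*sqrt(2)) - 16)**2 = (32 + 18*I*sqrt(2))**2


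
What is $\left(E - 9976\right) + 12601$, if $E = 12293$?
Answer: $14918$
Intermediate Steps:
$\left(E - 9976\right) + 12601 = \left(12293 - 9976\right) + 12601 = 2317 + 12601 = 14918$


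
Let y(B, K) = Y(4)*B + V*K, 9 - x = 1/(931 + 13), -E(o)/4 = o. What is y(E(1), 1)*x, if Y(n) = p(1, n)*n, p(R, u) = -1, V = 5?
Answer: 178395/944 ≈ 188.98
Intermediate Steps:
E(o) = -4*o
x = 8495/944 (x = 9 - 1/(931 + 13) = 9 - 1/944 = 8495/944 ≈ 8.9989)
Y(n) = -n
y(B, K) = -4*B + 5*K (y(B, K) = (-1*4)*B + 5*K = -4*B + 5*K)
y(E(1), 1)*x = (-(-16) + 5*1)*(8495/944) = (-4*(-4) + 5)*(8495/944) = (16 + 5)*(8495/944) = 21*(8495/944) = 178395/944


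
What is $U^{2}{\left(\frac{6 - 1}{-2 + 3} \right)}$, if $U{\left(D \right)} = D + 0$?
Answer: $25$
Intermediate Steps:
$U{\left(D \right)} = D$
$U^{2}{\left(\frac{6 - 1}{-2 + 3} \right)} = \left(\frac{6 - 1}{-2 + 3}\right)^{2} = \left(\frac{5}{1}\right)^{2} = \left(5 \cdot 1\right)^{2} = 5^{2} = 25$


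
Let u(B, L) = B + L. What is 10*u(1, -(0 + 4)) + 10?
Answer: -20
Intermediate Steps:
10*u(1, -(0 + 4)) + 10 = 10*(1 - (0 + 4)) + 10 = 10*(1 - 1*4) + 10 = 10*(1 - 4) + 10 = 10*(-3) + 10 = -30 + 10 = -20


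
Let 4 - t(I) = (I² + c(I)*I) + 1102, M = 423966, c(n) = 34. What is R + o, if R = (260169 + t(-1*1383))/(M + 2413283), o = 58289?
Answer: 165378800365/2837249 ≈ 58288.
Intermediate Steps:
t(I) = -1098 - I² - 34*I (t(I) = 4 - ((I² + 34*I) + 1102) = 4 - (1102 + I² + 34*I) = 4 + (-1102 - I² - 34*I) = -1098 - I² - 34*I)
R = -1606596/2837249 (R = (260169 + (-1098 - (-1*1383)² - (-34)*1383))/(423966 + 2413283) = (260169 + (-1098 - 1*(-1383)² - 34*(-1383)))/2837249 = (260169 + (-1098 - 1*1912689 + 47022))*(1/2837249) = (260169 + (-1098 - 1912689 + 47022))*(1/2837249) = (260169 - 1866765)*(1/2837249) = -1606596*1/2837249 = -1606596/2837249 ≈ -0.56625)
R + o = -1606596/2837249 + 58289 = 165378800365/2837249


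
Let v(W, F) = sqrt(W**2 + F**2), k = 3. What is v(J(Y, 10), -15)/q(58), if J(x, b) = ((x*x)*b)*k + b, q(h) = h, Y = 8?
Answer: 5*sqrt(149005)/58 ≈ 33.277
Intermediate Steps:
J(x, b) = b + 3*b*x**2 (J(x, b) = ((x*x)*b)*3 + b = (x**2*b)*3 + b = (b*x**2)*3 + b = 3*b*x**2 + b = b + 3*b*x**2)
v(W, F) = sqrt(F**2 + W**2)
v(J(Y, 10), -15)/q(58) = sqrt((-15)**2 + (10*(1 + 3*8**2))**2)/58 = sqrt(225 + (10*(1 + 3*64))**2)*(1/58) = sqrt(225 + (10*(1 + 192))**2)*(1/58) = sqrt(225 + (10*193)**2)*(1/58) = sqrt(225 + 1930**2)*(1/58) = sqrt(225 + 3724900)*(1/58) = sqrt(3725125)*(1/58) = (5*sqrt(149005))*(1/58) = 5*sqrt(149005)/58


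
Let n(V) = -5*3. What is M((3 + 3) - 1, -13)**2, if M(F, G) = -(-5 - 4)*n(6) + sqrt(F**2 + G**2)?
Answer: (135 - sqrt(194))**2 ≈ 14658.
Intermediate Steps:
n(V) = -15
M(F, G) = -135 + sqrt(F**2 + G**2) (M(F, G) = -(-5 - 4)*(-15) + sqrt(F**2 + G**2) = -(-9)*(-15) + sqrt(F**2 + G**2) = -1*135 + sqrt(F**2 + G**2) = -135 + sqrt(F**2 + G**2))
M((3 + 3) - 1, -13)**2 = (-135 + sqrt(((3 + 3) - 1)**2 + (-13)**2))**2 = (-135 + sqrt((6 - 1)**2 + 169))**2 = (-135 + sqrt(5**2 + 169))**2 = (-135 + sqrt(25 + 169))**2 = (-135 + sqrt(194))**2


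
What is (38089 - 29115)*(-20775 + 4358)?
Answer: -147326158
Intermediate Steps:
(38089 - 29115)*(-20775 + 4358) = 8974*(-16417) = -147326158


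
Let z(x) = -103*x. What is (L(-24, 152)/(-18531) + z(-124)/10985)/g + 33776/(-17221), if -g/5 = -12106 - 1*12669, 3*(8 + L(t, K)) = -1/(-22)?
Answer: -56212468502842594853/28660574204652926250 ≈ -1.9613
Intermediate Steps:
L(t, K) = -527/66 (L(t, K) = -8 + (-1/(-22))/3 = -8 + (-1*(-1/22))/3 = -8 + (⅓)*(1/22) = -8 + 1/66 = -527/66)
g = 123875 (g = -5*(-12106 - 1*12669) = -5*(-12106 - 12669) = -5*(-24775) = 123875)
(L(-24, 152)/(-18531) + z(-124)/10985)/g + 33776/(-17221) = (-527/66/(-18531) - 103*(-124)/10985)/123875 + 33776/(-17221) = (-527/66*(-1/18531) + 12772*(1/10985))*(1/123875) + 33776*(-1/17221) = (527/1223046 + 12772/10985)*(1/123875) - 33776/17221 = (15626532607/13435160310)*(1/123875) - 33776/17221 = 15626532607/1664280483401250 - 33776/17221 = -56212468502842594853/28660574204652926250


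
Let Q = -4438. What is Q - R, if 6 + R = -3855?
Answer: -577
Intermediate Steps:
R = -3861 (R = -6 - 3855 = -3861)
Q - R = -4438 - 1*(-3861) = -4438 + 3861 = -577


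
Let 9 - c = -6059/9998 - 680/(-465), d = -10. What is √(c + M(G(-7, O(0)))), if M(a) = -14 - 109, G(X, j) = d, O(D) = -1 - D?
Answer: 17*I*√343596956862/929814 ≈ 10.717*I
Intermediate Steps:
c = 7572085/929814 (c = 9 - (-6059/9998 - 680/(-465)) = 9 - (-6059*1/9998 - 680*(-1/465)) = 9 - (-6059/9998 + 136/93) = 9 - 1*796241/929814 = 9 - 796241/929814 = 7572085/929814 ≈ 8.1437)
G(X, j) = -10
M(a) = -123
√(c + M(G(-7, O(0)))) = √(7572085/929814 - 123) = √(-106795037/929814) = 17*I*√343596956862/929814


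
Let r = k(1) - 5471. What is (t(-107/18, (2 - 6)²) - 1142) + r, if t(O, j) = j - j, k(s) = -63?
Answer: -6676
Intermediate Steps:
t(O, j) = 0
r = -5534 (r = -63 - 5471 = -5534)
(t(-107/18, (2 - 6)²) - 1142) + r = (0 - 1142) - 5534 = -1142 - 5534 = -6676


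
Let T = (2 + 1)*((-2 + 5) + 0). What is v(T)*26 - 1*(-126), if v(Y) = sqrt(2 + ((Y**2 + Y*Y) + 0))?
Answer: 126 + 52*sqrt(41) ≈ 458.96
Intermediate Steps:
T = 9 (T = 3*(3 + 0) = 3*3 = 9)
v(Y) = sqrt(2 + 2*Y**2) (v(Y) = sqrt(2 + ((Y**2 + Y**2) + 0)) = sqrt(2 + (2*Y**2 + 0)) = sqrt(2 + 2*Y**2))
v(T)*26 - 1*(-126) = sqrt(2 + 2*9**2)*26 - 1*(-126) = sqrt(2 + 2*81)*26 + 126 = sqrt(2 + 162)*26 + 126 = sqrt(164)*26 + 126 = (2*sqrt(41))*26 + 126 = 52*sqrt(41) + 126 = 126 + 52*sqrt(41)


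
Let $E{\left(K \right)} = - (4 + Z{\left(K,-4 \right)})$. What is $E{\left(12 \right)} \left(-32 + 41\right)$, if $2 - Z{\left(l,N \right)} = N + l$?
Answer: $18$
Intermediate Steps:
$Z{\left(l,N \right)} = 2 - N - l$ ($Z{\left(l,N \right)} = 2 - \left(N + l\right) = 2 - N - l$)
$E{\left(K \right)} = -10 + K$ ($E{\left(K \right)} = - (4 - \left(-6 + K\right)) = - (10 - K) = -10 + K$)
$E{\left(12 \right)} \left(-32 + 41\right) = \left(-10 + 12\right) \left(-32 + 41\right) = 2 \cdot 9 = 18$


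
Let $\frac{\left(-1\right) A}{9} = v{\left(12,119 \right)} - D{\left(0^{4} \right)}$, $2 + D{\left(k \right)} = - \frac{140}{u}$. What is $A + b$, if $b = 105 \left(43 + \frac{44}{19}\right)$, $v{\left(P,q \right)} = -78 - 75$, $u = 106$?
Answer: $\frac{6148008}{1007} \approx 6105.3$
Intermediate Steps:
$v{\left(P,q \right)} = -153$ ($v{\left(P,q \right)} = -78 - 75 = -153$)
$D{\left(k \right)} = - \frac{176}{53}$ ($D{\left(k \right)} = -2 - \frac{140}{106} = -2 - \frac{70}{53} = - \frac{176}{53}$)
$b = \frac{90405}{19}$ ($b = 105 \left(43 + 44 \cdot \frac{1}{19}\right) = 105 \left(43 + \frac{44}{19}\right) = 105 \cdot \frac{861}{19} = \frac{90405}{19} \approx 4758.2$)
$A = \frac{71397}{53}$ ($A = - 9 \left(-153 - - \frac{176}{53}\right) = - 9 \left(-153 + \frac{176}{53}\right) = \left(-9\right) \left(- \frac{7933}{53}\right) = \frac{71397}{53} \approx 1347.1$)
$A + b = \frac{71397}{53} + \frac{90405}{19} = \frac{6148008}{1007}$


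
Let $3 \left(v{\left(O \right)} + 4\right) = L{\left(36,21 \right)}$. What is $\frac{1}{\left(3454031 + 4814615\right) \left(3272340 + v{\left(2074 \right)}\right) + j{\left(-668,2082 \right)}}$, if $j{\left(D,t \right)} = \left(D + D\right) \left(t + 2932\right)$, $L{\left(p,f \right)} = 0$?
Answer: $\frac{1}{27057781278352} \approx 3.6958 \cdot 10^{-14}$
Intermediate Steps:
$v{\left(O \right)} = -4$ ($v{\left(O \right)} = -4 + \frac{1}{3} \cdot 0 = -4 + 0 = -4$)
$j{\left(D,t \right)} = 2 D \left(2932 + t\right)$
$\frac{1}{\left(3454031 + 4814615\right) \left(3272340 + v{\left(2074 \right)}\right) + j{\left(-668,2082 \right)}} = \frac{1}{\left(3454031 + 4814615\right) \left(3272340 - 4\right) + 2 \left(-668\right) \left(2932 + 2082\right)} = \frac{1}{8268646 \cdot 3272336 + 2 \left(-668\right) 5014} = \frac{1}{27057787977056 - 6698704} = \frac{1}{27057781278352}$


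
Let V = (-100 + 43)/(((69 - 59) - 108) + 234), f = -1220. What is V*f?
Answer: 17385/34 ≈ 511.32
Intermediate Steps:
V = -57/136 (V = -57/((10 - 108) + 234) = -57/(-98 + 234) = -57/136 ≈ -0.41912)
V*f = -57/136*(-1220) = 17385/34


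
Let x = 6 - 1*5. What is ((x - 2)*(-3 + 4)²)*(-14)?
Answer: 14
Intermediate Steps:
x = 1 (x = 6 - 5 = 1)
((x - 2)*(-3 + 4)²)*(-14) = ((1 - 2)*(-3 + 4)²)*(-14) = -1*1²*(-14) = -1*1*(-14) = -1*(-14) = 14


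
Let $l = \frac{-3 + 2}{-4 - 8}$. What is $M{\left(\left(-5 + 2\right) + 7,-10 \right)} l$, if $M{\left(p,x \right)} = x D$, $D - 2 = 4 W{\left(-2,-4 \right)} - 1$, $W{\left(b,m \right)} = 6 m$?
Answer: $\frac{475}{6} \approx 79.167$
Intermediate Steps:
$D = -95$ ($D = 2 + \left(4 \cdot 6 \left(-4\right) - 1\right) = 2 + \left(4 \left(-24\right) - 1\right) = 2 - 97 = -95$)
$M{\left(p,x \right)} = - 95 x$ ($M{\left(p,x \right)} = x \left(-95\right) = - 95 x$)
$l = \frac{1}{12}$ ($l = - \frac{1}{-12} = \left(-1\right) \left(- \frac{1}{12}\right) = \frac{1}{12} \approx 0.083333$)
$M{\left(\left(-5 + 2\right) + 7,-10 \right)} l = \left(-95\right) \left(-10\right) \frac{1}{12} = 950 \cdot \frac{1}{12} = \frac{475}{6}$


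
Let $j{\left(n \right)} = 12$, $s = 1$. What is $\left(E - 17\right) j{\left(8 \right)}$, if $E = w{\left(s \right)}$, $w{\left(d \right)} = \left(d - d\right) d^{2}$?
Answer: $-204$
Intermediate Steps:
$w{\left(d \right)} = 0$ ($w{\left(d \right)} = 0 d^{2} = 0$)
$E = 0$
$\left(E - 17\right) j{\left(8 \right)} = \left(0 - 17\right) 12 = \left(-17\right) 12 = -204$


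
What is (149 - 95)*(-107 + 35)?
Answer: -3888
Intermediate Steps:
(149 - 95)*(-107 + 35) = 54*(-72) = -3888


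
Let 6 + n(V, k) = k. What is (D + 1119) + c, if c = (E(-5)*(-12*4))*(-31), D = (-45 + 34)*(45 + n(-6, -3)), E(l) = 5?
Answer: 8163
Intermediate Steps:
n(V, k) = -6 + k
D = -396 (D = (-45 + 34)*(45 + (-6 - 3)) = -11*(45 - 9) = -11*36 = -396)
c = 7440 (c = (5*(-12*4))*(-31) = (5*(-48))*(-31) = -240*(-31) = 7440)
(D + 1119) + c = (-396 + 1119) + 7440 = 723 + 7440 = 8163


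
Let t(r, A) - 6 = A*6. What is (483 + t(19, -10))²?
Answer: 184041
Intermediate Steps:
t(r, A) = 6 + 6*A (t(r, A) = 6 + A*6 = 6 + 6*A)
(483 + t(19, -10))² = (483 + (6 + 6*(-10)))² = (483 + (6 - 60))² = (483 - 54)² = 429² = 184041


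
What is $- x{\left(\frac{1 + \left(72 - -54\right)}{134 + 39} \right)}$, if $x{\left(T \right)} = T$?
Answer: $- \frac{127}{173} \approx -0.7341$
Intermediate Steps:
$- x{\left(\frac{1 + \left(72 - -54\right)}{134 + 39} \right)} = - \frac{1 + \left(72 - -54\right)}{134 + 39} = - \frac{1 + \left(72 + 54\right)}{173} = - \frac{1 + 126}{173} = - \frac{127}{173}$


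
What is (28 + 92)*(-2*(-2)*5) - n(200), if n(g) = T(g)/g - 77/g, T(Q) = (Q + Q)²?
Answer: 320077/200 ≈ 1600.4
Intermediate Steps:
T(Q) = 4*Q² (T(Q) = (2*Q)² = 4*Q²)
n(g) = -77/g + 4*g (n(g) = (4*g²)/g - 77/g = 4*g - 77/g = -77/g + 4*g)
(28 + 92)*(-2*(-2)*5) - n(200) = (28 + 92)*(-2*(-2)*5) - (-77/200 + 4*200) = 120*(4*5) - (-77*1/200 + 800) = 120*20 - (-77/200 + 800) = 2400 - 1*159923/200 = 2400 - 159923/200 = 320077/200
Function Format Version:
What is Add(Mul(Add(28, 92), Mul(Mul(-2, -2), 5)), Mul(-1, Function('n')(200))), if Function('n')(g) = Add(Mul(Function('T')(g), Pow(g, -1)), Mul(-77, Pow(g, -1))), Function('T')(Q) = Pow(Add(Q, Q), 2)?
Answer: Rational(320077, 200) ≈ 1600.4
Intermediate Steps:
Function('T')(Q) = Mul(4, Pow(Q, 2)) (Function('T')(Q) = Pow(Mul(2, Q), 2) = Mul(4, Pow(Q, 2)))
Function('n')(g) = Add(Mul(-77, Pow(g, -1)), Mul(4, g)) (Function('n')(g) = Add(Mul(Mul(4, Pow(g, 2)), Pow(g, -1)), Mul(-77, Pow(g, -1))) = Add(Mul(4, g), Mul(-77, Pow(g, -1))) = Add(Mul(-77, Pow(g, -1)), Mul(4, g)))
Add(Mul(Add(28, 92), Mul(Mul(-2, -2), 5)), Mul(-1, Function('n')(200))) = Add(Mul(Add(28, 92), Mul(Mul(-2, -2), 5)), Mul(-1, Add(Mul(-77, Pow(200, -1)), Mul(4, 200)))) = Add(Mul(120, Mul(4, 5)), Mul(-1, Add(Mul(-77, Rational(1, 200)), 800))) = Add(Mul(120, 20), Mul(-1, Add(Rational(-77, 200), 800))) = Add(2400, Mul(-1, Rational(159923, 200))) = Add(2400, Rational(-159923, 200)) = Rational(320077, 200)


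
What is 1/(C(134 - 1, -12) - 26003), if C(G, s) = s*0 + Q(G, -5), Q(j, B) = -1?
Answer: -1/26004 ≈ -3.8456e-5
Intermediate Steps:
C(G, s) = -1 (C(G, s) = s*0 - 1 = 0 - 1 = -1)
1/(C(134 - 1, -12) - 26003) = 1/(-1 - 26003) = 1/(-26004) = -1/26004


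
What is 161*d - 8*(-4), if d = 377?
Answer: 60729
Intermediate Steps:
161*d - 8*(-4) = 161*377 - 8*(-4) = 60697 + 32 = 60729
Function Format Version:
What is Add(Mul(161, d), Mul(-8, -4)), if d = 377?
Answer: 60729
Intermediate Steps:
Add(Mul(161, d), Mul(-8, -4)) = Add(Mul(161, 377), Mul(-8, -4)) = Add(60697, 32) = 60729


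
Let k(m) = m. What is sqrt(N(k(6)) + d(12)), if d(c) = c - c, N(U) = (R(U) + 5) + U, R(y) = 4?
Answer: sqrt(15) ≈ 3.8730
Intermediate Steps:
N(U) = 9 + U (N(U) = (4 + 5) + U = 9 + U)
d(c) = 0
sqrt(N(k(6)) + d(12)) = sqrt((9 + 6) + 0) = sqrt(15 + 0) = sqrt(15)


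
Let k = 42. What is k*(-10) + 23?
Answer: -397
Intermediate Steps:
k*(-10) + 23 = 42*(-10) + 23 = -420 + 23 = -397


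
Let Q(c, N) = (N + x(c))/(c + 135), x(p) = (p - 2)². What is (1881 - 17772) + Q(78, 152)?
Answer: -1126285/71 ≈ -15863.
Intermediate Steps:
x(p) = (-2 + p)²
Q(c, N) = (N + (-2 + c)²)/(135 + c) (Q(c, N) = (N + (-2 + c)²)/(c + 135) = (N + (-2 + c)²)/(135 + c))
(1881 - 17772) + Q(78, 152) = (1881 - 17772) + (152 + (-2 + 78)²)/(135 + 78) = -15891 + (152 + 76²)/213 = -15891 + (152 + 5776)/213 = -15891 + (1/213)*5928 = -15891 + 1976/71 = -1126285/71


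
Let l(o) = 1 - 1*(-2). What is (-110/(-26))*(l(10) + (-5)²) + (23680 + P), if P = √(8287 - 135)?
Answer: 309380/13 + 2*√2038 ≈ 23889.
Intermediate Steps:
P = 2*√2038 (P = √8152 = 2*√2038 ≈ 90.288)
l(o) = 3 (l(o) = 1 + 2 = 3)
(-110/(-26))*(l(10) + (-5)²) + (23680 + P) = (-110/(-26))*(3 + (-5)²) + (23680 + 2*√2038) = (-110*(-1/26))*(3 + 25) + (23680 + 2*√2038) = (55/13)*28 + (23680 + 2*√2038) = 1540/13 + (23680 + 2*√2038) = 309380/13 + 2*√2038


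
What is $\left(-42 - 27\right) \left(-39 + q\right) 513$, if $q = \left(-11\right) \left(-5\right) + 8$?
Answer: $-849528$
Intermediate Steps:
$q = 63$ ($q = 55 + 8 = 63$)
$\left(-42 - 27\right) \left(-39 + q\right) 513 = \left(-42 - 27\right) \left(-39 + 63\right) 513 = \left(-69\right) 24 \cdot 513 = \left(-1656\right) 513 = -849528$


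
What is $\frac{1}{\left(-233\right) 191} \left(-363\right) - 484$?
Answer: $- \frac{21539089}{44503} \approx -483.99$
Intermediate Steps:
$\frac{1}{\left(-233\right) 191} \left(-363\right) - 484 = \left(- \frac{1}{233}\right) \frac{1}{191} \left(-363\right) - 484 = \left(- \frac{1}{44503}\right) \left(-363\right) - 484 = \frac{363}{44503} - 484 = - \frac{21539089}{44503}$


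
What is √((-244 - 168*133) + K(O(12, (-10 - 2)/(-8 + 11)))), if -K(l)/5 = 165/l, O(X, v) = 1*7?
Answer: I*√1112587/7 ≈ 150.68*I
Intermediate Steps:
O(X, v) = 7
K(l) = -825/l
√((-244 - 168*133) + K(O(12, (-10 - 2)/(-8 + 11)))) = √((-244 - 168*133) - 825/7) = √((-244 - 22344) - 825*⅐) = √(-22588 - 825/7) = √(-158941/7) = I*√1112587/7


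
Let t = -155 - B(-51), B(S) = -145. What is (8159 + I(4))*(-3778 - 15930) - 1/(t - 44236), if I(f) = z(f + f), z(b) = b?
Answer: -7121625372055/44246 ≈ -1.6096e+8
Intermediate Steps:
I(f) = 2*f (I(f) = f + f = 2*f)
t = -10 (t = -155 - 1*(-145) = -155 + 145 = -10)
(8159 + I(4))*(-3778 - 15930) - 1/(t - 44236) = (8159 + 2*4)*(-3778 - 15930) - 1/(-10 - 44236) = (8159 + 8)*(-19708) - 1/(-44246) = 8167*(-19708) - 1*(-1/44246) = -160955236 + 1/44246 = -7121625372055/44246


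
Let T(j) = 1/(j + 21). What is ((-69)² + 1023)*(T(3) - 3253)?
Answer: -18815111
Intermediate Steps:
T(j) = 1/(21 + j)
((-69)² + 1023)*(T(3) - 3253) = ((-69)² + 1023)*(1/(21 + 3) - 3253) = (4761 + 1023)*(1/24 - 3253) = 5784*(1/24 - 3253) = 5784*(-78071/24) = -18815111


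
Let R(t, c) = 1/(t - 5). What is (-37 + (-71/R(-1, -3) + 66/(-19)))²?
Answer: 53655625/361 ≈ 1.4863e+5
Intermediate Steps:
R(t, c) = 1/(-5 + t)
(-37 + (-71/R(-1, -3) + 66/(-19)))² = (-37 + (-71/(1/(-5 - 1)) + 66/(-19)))² = (-37 + (-71/(1/(-6)) + 66*(-1/19)))² = (-37 + (-71/(-⅙) - 66/19))² = (-37 + (-71*(-6) - 66/19))² = (-37 + (426 - 66/19))² = (-37 + 8028/19)² = (7325/19)² = 53655625/361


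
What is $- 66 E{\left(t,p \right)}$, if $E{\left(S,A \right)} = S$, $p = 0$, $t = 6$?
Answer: $-396$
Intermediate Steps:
$- 66 E{\left(t,p \right)} = \left(-66\right) 6 = -396$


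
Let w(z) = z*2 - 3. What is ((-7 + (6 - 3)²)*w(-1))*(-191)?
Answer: 1910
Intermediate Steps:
w(z) = -3 + 2*z (w(z) = 2*z - 3 = -3 + 2*z)
((-7 + (6 - 3)²)*w(-1))*(-191) = ((-7 + (6 - 3)²)*(-3 + 2*(-1)))*(-191) = ((-7 + 3²)*(-3 - 2))*(-191) = ((-7 + 9)*(-5))*(-191) = (2*(-5))*(-191) = -10*(-191) = 1910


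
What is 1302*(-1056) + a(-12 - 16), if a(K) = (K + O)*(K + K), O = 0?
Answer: -1373344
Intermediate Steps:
a(K) = 2*K² (a(K) = (K + 0)*(K + K) = K*(2*K) = 2*K²)
1302*(-1056) + a(-12 - 16) = 1302*(-1056) + 2*(-12 - 16)² = -1374912 + 2*(-28)² = -1374912 + 2*784 = -1374912 + 1568 = -1373344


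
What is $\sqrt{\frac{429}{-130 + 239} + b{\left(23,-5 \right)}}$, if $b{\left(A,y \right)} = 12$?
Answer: $\frac{3 \sqrt{21037}}{109} \approx 3.992$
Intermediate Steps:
$\sqrt{\frac{429}{-130 + 239} + b{\left(23,-5 \right)}} = \sqrt{\frac{429}{-130 + 239} + 12} = \sqrt{\frac{429}{109} + 12} = \sqrt{\frac{1737}{109}} = \frac{3 \sqrt{21037}}{109}$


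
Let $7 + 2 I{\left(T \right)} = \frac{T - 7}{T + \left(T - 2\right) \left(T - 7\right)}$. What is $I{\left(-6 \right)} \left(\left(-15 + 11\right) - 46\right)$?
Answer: $\frac{17475}{98} \approx 178.32$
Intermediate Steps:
$I{\left(T \right)} = - \frac{7}{2} + \frac{-7 + T}{2 \left(T + \left(-7 + T\right) \left(-2 + T\right)\right)}$ ($I{\left(T \right)} = - \frac{7}{2} + \frac{\left(T - 7\right) \frac{1}{T + \left(T - 2\right) \left(T - 7\right)}}{2} = - \frac{7}{2} + \frac{\left(-7 + T\right) \frac{1}{T + \left(-2 + T\right) \left(-7 + T\right)}}{2} = - \frac{7}{2} + \frac{\left(-7 + T\right) \frac{1}{T + \left(-7 + T\right) \left(-2 + T\right)}}{2} = - \frac{7}{2} + \frac{\frac{1}{T + \left(-7 + T\right) \left(-2 + T\right)} \left(-7 + T\right)}{2} = - \frac{7}{2} + \frac{-7 + T}{2 \left(T + \left(-7 + T\right) \left(-2 + T\right)\right)}$)
$I{\left(-6 \right)} \left(\left(-15 + 11\right) - 46\right) = \frac{-105 - 7 \left(-6\right)^{2} + 57 \left(-6\right)}{2 \left(14 + \left(-6\right)^{2} - -48\right)} \left(\left(-15 + 11\right) - 46\right) = \frac{-105 - 252 - 342}{2 \left(14 + 36 + 48\right)} \left(-4 - 46\right) = \frac{-105 - 252 - 342}{2 \cdot 98} \left(-50\right) = \frac{1}{2} \cdot \frac{1}{98} \left(-699\right) \left(-50\right) = \left(- \frac{699}{196}\right) \left(-50\right) = \frac{17475}{98}$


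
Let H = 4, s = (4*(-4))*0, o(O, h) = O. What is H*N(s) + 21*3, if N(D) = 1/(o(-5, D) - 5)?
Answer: 313/5 ≈ 62.600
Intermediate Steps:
s = 0 (s = -16*0 = 0)
N(D) = -1/10 (N(D) = 1/(-5 - 5) = 1/(-10) = -1/10)
H*N(s) + 21*3 = 4*(-1/10) + 21*3 = -2/5 + 63 = 313/5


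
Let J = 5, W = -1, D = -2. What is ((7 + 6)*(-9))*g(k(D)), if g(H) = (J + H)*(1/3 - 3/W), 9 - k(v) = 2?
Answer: -4680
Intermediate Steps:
k(v) = 7 (k(v) = 9 - 1*2 = 9 - 2 = 7)
g(H) = 50/3 + 10*H/3 (g(H) = (5 + H)*(1/3 - 3/(-1)) = (5 + H)*(1*(⅓) - 3*(-1)) = (5 + H)*(⅓ + 3) = (5 + H)*(10/3) = 50/3 + 10*H/3)
((7 + 6)*(-9))*g(k(D)) = ((7 + 6)*(-9))*(50/3 + (10/3)*7) = (13*(-9))*(50/3 + 70/3) = -117*40 = -4680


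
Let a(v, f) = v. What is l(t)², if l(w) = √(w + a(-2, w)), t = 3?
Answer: 1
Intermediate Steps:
l(w) = √(-2 + w) (l(w) = √(w - 2) = √(-2 + w))
l(t)² = (√(-2 + 3))² = (√1)² = 1² = 1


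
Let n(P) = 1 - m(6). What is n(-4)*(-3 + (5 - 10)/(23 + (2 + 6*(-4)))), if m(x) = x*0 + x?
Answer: 40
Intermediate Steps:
m(x) = x (m(x) = 0 + x = x)
n(P) = -5 (n(P) = 1 - 1*6 = 1 - 6 = -5)
n(-4)*(-3 + (5 - 10)/(23 + (2 + 6*(-4)))) = -5*(-3 + (5 - 10)/(23 + (2 + 6*(-4)))) = -5*(-3 - 5/(23 + (2 - 24))) = -5*(-3 - 5/(23 - 22)) = -5*(-3 - 5/1) = -5*(-3 - 5*1) = -5*(-3 - 5) = -5*(-8) = 40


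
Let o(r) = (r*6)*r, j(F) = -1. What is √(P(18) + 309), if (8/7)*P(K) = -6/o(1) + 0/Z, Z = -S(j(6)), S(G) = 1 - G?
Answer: √4930/4 ≈ 17.553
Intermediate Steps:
Z = -2 (Z = -(1 - 1*(-1)) = -(1 + 1) = -1*2 = -2)
o(r) = 6*r² (o(r) = (6*r)*r = 6*r²)
P(K) = -7/8 (P(K) = 7*(-6/(6*1²) + 0/(-2))/8 = 7*(-6/(6*1) + 0*(-½))/8 = 7*(-6/6 + 0)/8 = 7*(-6*⅙ + 0)/8 = 7*(-1 + 0)/8 = (7/8)*(-1) = -7/8)
√(P(18) + 309) = √(-7/8 + 309) = √(2465/8) = √4930/4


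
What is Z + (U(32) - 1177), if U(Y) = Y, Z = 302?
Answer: -843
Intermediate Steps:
Z + (U(32) - 1177) = 302 + (32 - 1177) = 302 - 1145 = -843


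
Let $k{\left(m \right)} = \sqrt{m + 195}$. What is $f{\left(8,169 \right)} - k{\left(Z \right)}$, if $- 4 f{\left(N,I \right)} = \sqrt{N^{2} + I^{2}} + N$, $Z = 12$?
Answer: $-2 - 3 \sqrt{23} - \frac{5 \sqrt{1145}}{4} \approx -58.685$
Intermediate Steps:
$f{\left(N,I \right)} = - \frac{N}{4} - \frac{\sqrt{I^{2} + N^{2}}}{4}$ ($f{\left(N,I \right)} = - \frac{\sqrt{N^{2} + I^{2}} + N}{4} = - \frac{\sqrt{I^{2} + N^{2}} + N}{4} = - \frac{N + \sqrt{I^{2} + N^{2}}}{4} = - \frac{N}{4} - \frac{\sqrt{I^{2} + N^{2}}}{4}$)
$k{\left(m \right)} = \sqrt{195 + m}$
$f{\left(8,169 \right)} - k{\left(Z \right)} = \left(\left(- \frac{1}{4}\right) 8 - \frac{\sqrt{169^{2} + 8^{2}}}{4}\right) - \sqrt{195 + 12} = \left(-2 - \frac{\sqrt{28561 + 64}}{4}\right) - \sqrt{207} = \left(-2 - \frac{\sqrt{28625}}{4}\right) - 3 \sqrt{23} = \left(-2 - \frac{5 \sqrt{1145}}{4}\right) - 3 \sqrt{23} = -2 - 3 \sqrt{23} - \frac{5 \sqrt{1145}}{4}$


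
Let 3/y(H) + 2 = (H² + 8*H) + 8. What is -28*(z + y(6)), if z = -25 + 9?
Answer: 6706/15 ≈ 447.07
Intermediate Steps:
y(H) = 3/(6 + H² + 8*H) (y(H) = 3/(-2 + ((H² + 8*H) + 8)) = 3/(-2 + (8 + H² + 8*H)) = 3/(6 + H² + 8*H))
z = -16
-28*(z + y(6)) = -28*(-16 + 3/(6 + 6² + 8*6)) = -28*(-16 + 3/(6 + 36 + 48)) = -28*(-16 + 3/90) = -28*(-16 + 3*(1/90)) = -28*(-16 + 1/30) = -28*(-479/30) = 6706/15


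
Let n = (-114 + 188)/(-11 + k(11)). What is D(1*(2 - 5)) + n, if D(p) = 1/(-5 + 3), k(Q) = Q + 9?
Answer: 139/18 ≈ 7.7222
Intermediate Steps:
k(Q) = 9 + Q
D(p) = -½ (D(p) = 1/(-2) = -½)
n = 74/9 (n = (-114 + 188)/(-11 + (9 + 11)) = 74/(-11 + 20) = 74/9 ≈ 8.2222)
D(1*(2 - 5)) + n = -½ + 74/9 = 139/18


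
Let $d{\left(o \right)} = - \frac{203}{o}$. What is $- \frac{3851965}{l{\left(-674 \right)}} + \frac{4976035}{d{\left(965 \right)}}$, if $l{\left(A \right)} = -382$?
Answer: $- \frac{1833533833155}{77546} \approx -2.3644 \cdot 10^{7}$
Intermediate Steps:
$- \frac{3851965}{l{\left(-674 \right)}} + \frac{4976035}{d{\left(965 \right)}} = - \frac{3851965}{-382} + \frac{4976035}{\left(-203\right) \frac{1}{965}} = \left(-3851965\right) \left(- \frac{1}{382}\right) + \frac{4976035}{\left(-203\right) \frac{1}{965}} = \frac{3851965}{382} + \frac{4976035}{- \frac{203}{965}} = \frac{3851965}{382} + 4976035 \left(- \frac{965}{203}\right) = \frac{3851965}{382} - \frac{4801873775}{203} = - \frac{1833533833155}{77546}$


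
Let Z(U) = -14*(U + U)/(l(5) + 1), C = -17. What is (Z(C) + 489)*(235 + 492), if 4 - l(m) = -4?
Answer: 3545579/9 ≈ 3.9395e+5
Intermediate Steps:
l(m) = 8 (l(m) = 4 - 1*(-4) = 4 + 4 = 8)
Z(U) = -28*U/9 (Z(U) = -14*(U + U)/(8 + 1) = -14*2*U/9 = -28*U/9)
(Z(C) + 489)*(235 + 492) = (-28/9*(-17) + 489)*(235 + 492) = (476/9 + 489)*727 = (4877/9)*727 = 3545579/9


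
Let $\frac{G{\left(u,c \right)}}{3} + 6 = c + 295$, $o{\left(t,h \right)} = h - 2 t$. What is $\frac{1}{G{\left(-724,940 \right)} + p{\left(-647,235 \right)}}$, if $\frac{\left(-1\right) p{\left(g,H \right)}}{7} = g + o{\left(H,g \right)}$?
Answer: $\frac{1}{16035} \approx 6.2364 \cdot 10^{-5}$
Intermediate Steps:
$p{\left(g,H \right)} = - 14 g + 14 H$ ($p{\left(g,H \right)} = - 7 \left(g - \left(- g + 2 H\right)\right) = - 7 \left(- 2 H + 2 g\right) = - 14 g + 14 H$)
$G{\left(u,c \right)} = 867 + 3 c$ ($G{\left(u,c \right)} = -18 + 3 \left(c + 295\right) = -18 + 3 \left(295 + c\right) = -18 + \left(885 + 3 c\right) = 867 + 3 c$)
$\frac{1}{G{\left(-724,940 \right)} + p{\left(-647,235 \right)}} = \frac{1}{\left(867 + 3 \cdot 940\right) + \left(\left(-14\right) \left(-647\right) + 14 \cdot 235\right)} = \frac{1}{\left(867 + 2820\right) + \left(9058 + 3290\right)} = \frac{1}{3687 + 12348} = \frac{1}{16035}$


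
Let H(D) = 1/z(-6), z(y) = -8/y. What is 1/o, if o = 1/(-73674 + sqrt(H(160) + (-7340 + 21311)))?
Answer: -73674 + sqrt(55887)/2 ≈ -73556.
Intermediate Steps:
H(D) = 3/4 (H(D) = 1/(-8/(-6)) = 1/(-8*(-1/6)) = 1/(4/3) = 3/4)
o = 1/(-73674 + sqrt(55887)/2) (o = 1/(-73674 + sqrt(3/4 + (-7340 + 21311))) = 1/(-73674 + sqrt(3/4 + 13971)) = 1/(-73674 + sqrt(55887/4)) = 1/(-73674 + sqrt(55887)/2) ≈ -1.3595e-5)
1/o = 1/(-98232/7237125739 - 2*sqrt(55887)/21711377217)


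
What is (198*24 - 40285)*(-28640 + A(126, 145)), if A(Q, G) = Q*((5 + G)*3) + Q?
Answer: -1001533138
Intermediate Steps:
A(Q, G) = Q + Q*(15 + 3*G) (A(Q, G) = Q*(15 + 3*G) + Q = Q + Q*(15 + 3*G))
(198*24 - 40285)*(-28640 + A(126, 145)) = (198*24 - 40285)*(-28640 + 126*(16 + 3*145)) = (4752 - 40285)*(-28640 + 126*(16 + 435)) = -35533*(-28640 + 126*451) = -35533*(-28640 + 56826) = -35533*28186 = -1001533138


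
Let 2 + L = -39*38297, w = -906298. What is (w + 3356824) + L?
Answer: 956941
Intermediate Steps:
L = -1493585 (L = -2 - 39*38297 = -2 - 1493583 = -1493585)
(w + 3356824) + L = (-906298 + 3356824) - 1493585 = 2450526 - 1493585 = 956941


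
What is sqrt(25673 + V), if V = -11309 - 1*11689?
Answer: 5*sqrt(107) ≈ 51.720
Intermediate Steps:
V = -22998 (V = -11309 - 11689 = -22998)
sqrt(25673 + V) = sqrt(25673 - 22998) = sqrt(2675) = 5*sqrt(107)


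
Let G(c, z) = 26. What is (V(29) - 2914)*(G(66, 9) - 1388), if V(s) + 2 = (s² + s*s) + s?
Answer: 1641210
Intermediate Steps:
V(s) = -2 + s + 2*s² (V(s) = -2 + ((s² + s*s) + s) = -2 + ((s² + s²) + s) = -2 + (2*s² + s) = -2 + (s + 2*s²) = -2 + s + 2*s²)
(V(29) - 2914)*(G(66, 9) - 1388) = ((-2 + 29 + 2*29²) - 2914)*(26 - 1388) = ((-2 + 29 + 2*841) - 2914)*(-1362) = ((-2 + 29 + 1682) - 2914)*(-1362) = (1709 - 2914)*(-1362) = -1205*(-1362) = 1641210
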